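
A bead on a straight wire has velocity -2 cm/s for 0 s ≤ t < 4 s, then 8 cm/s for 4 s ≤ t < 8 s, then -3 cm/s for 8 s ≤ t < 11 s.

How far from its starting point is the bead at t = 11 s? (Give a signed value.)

15 cm

Net displacement equals the area under the velocity-time graph (areas below the axis count negative).
0–4 s: -2 × 4 = -8 cm
4–8 s: 8 × 4 = 32 cm
8–11 s: -3 × 3 = -9 cm
Net displacement = 15 cm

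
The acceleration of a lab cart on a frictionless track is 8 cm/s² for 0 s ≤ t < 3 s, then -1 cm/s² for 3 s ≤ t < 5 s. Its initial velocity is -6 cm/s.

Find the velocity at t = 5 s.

16 cm/s

Δv equals the area under the a-t graph; then v = v₀ + Δv.
0–3 s: 8 × 3 = 24 cm/s
3–5 s: -1 × 2 = -2 cm/s
Δv = 22 cm/s, so v(5) = -6 + (22) = 16 cm/s.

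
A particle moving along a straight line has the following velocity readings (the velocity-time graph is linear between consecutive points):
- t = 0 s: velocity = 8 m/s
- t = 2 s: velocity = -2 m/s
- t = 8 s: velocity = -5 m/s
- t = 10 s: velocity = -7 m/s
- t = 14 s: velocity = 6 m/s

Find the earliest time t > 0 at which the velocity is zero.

t = 1.6 s

v changes sign on 0–2 s (from 8 to -2); the graph is linear there, so v = 0 at t = 0 + (-8)·(2 − 0)/(-2 − 8) = 1.6 s.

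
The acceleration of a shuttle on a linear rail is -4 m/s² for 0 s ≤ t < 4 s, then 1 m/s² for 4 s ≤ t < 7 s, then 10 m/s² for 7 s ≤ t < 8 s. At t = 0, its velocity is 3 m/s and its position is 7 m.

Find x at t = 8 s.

-52.5 m

On each constant-a segment, Δv = aΔt and Δx = v₀Δt + ½aΔt²; chain segment to segment.
0–4 s: v starts 3 m/s; Δx = 3·4 + ½·-4·4² = -20 m; v ends -13 m/s.
4–7 s: v starts -13 m/s; Δx = -13·3 + ½·1·3² = -34.5 m; v ends -10 m/s.
7–8 s: v starts -10 m/s; Δx = -10·1 + ½·10·1² = -5 m; v ends 0 m/s.
x(8) = 7 + Σ Δx = -52.5 m.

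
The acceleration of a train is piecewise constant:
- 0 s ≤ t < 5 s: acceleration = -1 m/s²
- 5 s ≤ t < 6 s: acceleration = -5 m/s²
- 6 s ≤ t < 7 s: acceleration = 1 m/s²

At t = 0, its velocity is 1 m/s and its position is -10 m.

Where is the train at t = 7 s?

-32.5 m

On each constant-a segment, Δv = aΔt and Δx = v₀Δt + ½aΔt²; chain segment to segment.
0–5 s: v starts 1 m/s; Δx = 1·5 + ½·-1·5² = -7.5 m; v ends -4 m/s.
5–6 s: v starts -4 m/s; Δx = -4·1 + ½·-5·1² = -6.5 m; v ends -9 m/s.
6–7 s: v starts -9 m/s; Δx = -9·1 + ½·1·1² = -8.5 m; v ends -8 m/s.
x(7) = -10 + Σ Δx = -32.5 m.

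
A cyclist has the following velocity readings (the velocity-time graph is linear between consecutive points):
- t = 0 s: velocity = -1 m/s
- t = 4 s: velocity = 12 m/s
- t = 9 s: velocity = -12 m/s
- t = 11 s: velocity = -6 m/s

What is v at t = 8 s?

-7.2 m/s

On 4–9 s the graph is linear from 12 to -12 m/s: v(8) = 12 + (-12 − 12)·(8 − 4)/(9 − 4) = -7.2 m/s.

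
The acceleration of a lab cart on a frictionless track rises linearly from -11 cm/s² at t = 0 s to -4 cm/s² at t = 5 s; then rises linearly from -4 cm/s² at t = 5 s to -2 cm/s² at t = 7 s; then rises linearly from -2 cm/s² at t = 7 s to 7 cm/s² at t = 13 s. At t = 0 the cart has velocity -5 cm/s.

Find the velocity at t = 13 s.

Δv equals the area under the a-t graph; then v = v₀ + Δv.
0–5 s: ½(-11 + -4)(5) = -37.5 cm/s
5–7 s: ½(-4 + -2)(2) = -6 cm/s
7–13 s: ½(-2 + 7)(6) = 15 cm/s
Δv = -28.5 cm/s, so v(13) = -5 + (-28.5) = -33.5 cm/s.

-33.5 cm/s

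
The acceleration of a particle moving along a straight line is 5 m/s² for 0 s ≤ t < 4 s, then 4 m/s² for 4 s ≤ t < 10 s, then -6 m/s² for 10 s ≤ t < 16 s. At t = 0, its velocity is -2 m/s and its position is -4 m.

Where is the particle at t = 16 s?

On each constant-a segment, Δv = aΔt and Δx = v₀Δt + ½aΔt²; chain segment to segment.
0–4 s: v starts -2 m/s; Δx = -2·4 + ½·5·4² = 32 m; v ends 18 m/s.
4–10 s: v starts 18 m/s; Δx = 18·6 + ½·4·6² = 180 m; v ends 42 m/s.
10–16 s: v starts 42 m/s; Δx = 42·6 + ½·-6·6² = 144 m; v ends 6 m/s.
x(16) = -4 + Σ Δx = 352 m.

352 m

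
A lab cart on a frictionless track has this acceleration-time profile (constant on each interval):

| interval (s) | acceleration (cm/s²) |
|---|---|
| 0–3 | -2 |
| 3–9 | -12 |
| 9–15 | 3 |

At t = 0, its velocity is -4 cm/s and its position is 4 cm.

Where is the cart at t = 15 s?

-731 cm

On each constant-a segment, Δv = aΔt and Δx = v₀Δt + ½aΔt²; chain segment to segment.
0–3 s: v starts -4 cm/s; Δx = -4·3 + ½·-2·3² = -21 cm; v ends -10 cm/s.
3–9 s: v starts -10 cm/s; Δx = -10·6 + ½·-12·6² = -276 cm; v ends -82 cm/s.
9–15 s: v starts -82 cm/s; Δx = -82·6 + ½·3·6² = -438 cm; v ends -64 cm/s.
x(15) = 4 + Σ Δx = -731 cm.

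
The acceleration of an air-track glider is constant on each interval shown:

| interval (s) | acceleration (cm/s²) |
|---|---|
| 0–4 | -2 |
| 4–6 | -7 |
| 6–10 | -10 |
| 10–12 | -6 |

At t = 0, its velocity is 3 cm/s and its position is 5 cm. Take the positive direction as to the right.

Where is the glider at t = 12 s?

-309 cm

On each constant-a segment, Δv = aΔt and Δx = v₀Δt + ½aΔt²; chain segment to segment.
0–4 s: v starts 3 cm/s; Δx = 3·4 + ½·-2·4² = -4 cm; v ends -5 cm/s.
4–6 s: v starts -5 cm/s; Δx = -5·2 + ½·-7·2² = -24 cm; v ends -19 cm/s.
6–10 s: v starts -19 cm/s; Δx = -19·4 + ½·-10·4² = -156 cm; v ends -59 cm/s.
10–12 s: v starts -59 cm/s; Δx = -59·2 + ½·-6·2² = -130 cm; v ends -71 cm/s.
x(12) = 5 + Σ Δx = -309 cm.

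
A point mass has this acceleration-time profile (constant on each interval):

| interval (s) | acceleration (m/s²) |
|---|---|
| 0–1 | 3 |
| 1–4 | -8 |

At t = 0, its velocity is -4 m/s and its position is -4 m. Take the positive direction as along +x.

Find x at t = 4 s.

-45.5 m

On each constant-a segment, Δv = aΔt and Δx = v₀Δt + ½aΔt²; chain segment to segment.
0–1 s: v starts -4 m/s; Δx = -4·1 + ½·3·1² = -2.5 m; v ends -1 m/s.
1–4 s: v starts -1 m/s; Δx = -1·3 + ½·-8·3² = -39 m; v ends -25 m/s.
x(4) = -4 + Σ Δx = -45.5 m.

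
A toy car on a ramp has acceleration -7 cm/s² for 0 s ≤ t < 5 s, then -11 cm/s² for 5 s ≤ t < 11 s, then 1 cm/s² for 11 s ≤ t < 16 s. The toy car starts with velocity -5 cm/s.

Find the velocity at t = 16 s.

-101 cm/s

Δv equals the area under the a-t graph; then v = v₀ + Δv.
0–5 s: -7 × 5 = -35 cm/s
5–11 s: -11 × 6 = -66 cm/s
11–16 s: 1 × 5 = 5 cm/s
Δv = -96 cm/s, so v(16) = -5 + (-96) = -101 cm/s.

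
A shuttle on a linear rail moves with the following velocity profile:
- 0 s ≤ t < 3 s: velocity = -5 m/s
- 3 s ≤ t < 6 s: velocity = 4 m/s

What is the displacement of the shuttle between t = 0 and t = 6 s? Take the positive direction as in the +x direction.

Net displacement equals the area under the velocity-time graph (areas below the axis count negative).
0–3 s: -5 × 3 = -15 m
3–6 s: 4 × 3 = 12 m
Net displacement = -3 m

-3 m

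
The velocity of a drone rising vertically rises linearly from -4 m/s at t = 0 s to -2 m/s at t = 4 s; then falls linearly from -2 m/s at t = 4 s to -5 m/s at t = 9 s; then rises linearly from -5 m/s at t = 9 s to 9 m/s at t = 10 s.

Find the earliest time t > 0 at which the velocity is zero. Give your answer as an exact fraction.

v changes sign on 9–10 s (from -5 to 9); the graph is linear there, so v = 0 at t = 9 + (5)·(10 − 9)/(9 − -5) = 131/14 s.

t = 131/14 s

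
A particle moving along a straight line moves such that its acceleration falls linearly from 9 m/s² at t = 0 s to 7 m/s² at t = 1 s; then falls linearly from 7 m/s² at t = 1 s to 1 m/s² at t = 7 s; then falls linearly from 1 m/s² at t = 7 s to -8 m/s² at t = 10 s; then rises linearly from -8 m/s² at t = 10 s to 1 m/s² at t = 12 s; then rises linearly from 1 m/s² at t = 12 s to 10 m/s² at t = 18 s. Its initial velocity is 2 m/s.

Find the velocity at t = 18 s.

Δv equals the area under the a-t graph; then v = v₀ + Δv.
0–1 s: ½(9 + 7)(1) = 8 m/s
1–7 s: ½(7 + 1)(6) = 24 m/s
7–10 s: ½(1 + -8)(3) = -10.5 m/s
10–12 s: ½(-8 + 1)(2) = -7 m/s
12–18 s: ½(1 + 10)(6) = 33 m/s
Δv = 47.5 m/s, so v(18) = 2 + (47.5) = 49.5 m/s.

49.5 m/s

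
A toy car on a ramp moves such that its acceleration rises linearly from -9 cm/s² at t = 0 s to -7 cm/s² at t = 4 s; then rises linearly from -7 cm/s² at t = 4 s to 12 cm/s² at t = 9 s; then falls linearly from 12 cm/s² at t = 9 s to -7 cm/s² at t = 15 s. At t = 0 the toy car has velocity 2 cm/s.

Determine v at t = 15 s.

-2.5 cm/s

Δv equals the area under the a-t graph; then v = v₀ + Δv.
0–4 s: ½(-9 + -7)(4) = -32 cm/s
4–9 s: ½(-7 + 12)(5) = 12.5 cm/s
9–15 s: ½(12 + -7)(6) = 15 cm/s
Δv = -4.5 cm/s, so v(15) = 2 + (-4.5) = -2.5 cm/s.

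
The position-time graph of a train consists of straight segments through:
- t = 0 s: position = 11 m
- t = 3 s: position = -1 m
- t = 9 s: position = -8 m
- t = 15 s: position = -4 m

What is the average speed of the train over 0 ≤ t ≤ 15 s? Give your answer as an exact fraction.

Average speed = (total path length)/(elapsed time); on a piecewise-linear x-t graph the path length is Σ|Δx|.
0–3 s: |Δx| = |-1 − 11| = 12 m
3–9 s: |Δx| = |-8 − -1| = 7 m
9–15 s: |Δx| = |-4 − -8| = 4 m
Total path = 23 m; average speed = 23/15 = 23/15 m/s.

23/15 m/s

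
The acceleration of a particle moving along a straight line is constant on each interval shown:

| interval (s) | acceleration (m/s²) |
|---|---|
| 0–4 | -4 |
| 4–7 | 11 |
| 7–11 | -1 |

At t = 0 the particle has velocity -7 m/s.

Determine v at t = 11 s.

Δv equals the area under the a-t graph; then v = v₀ + Δv.
0–4 s: -4 × 4 = -16 m/s
4–7 s: 11 × 3 = 33 m/s
7–11 s: -1 × 4 = -4 m/s
Δv = 13 m/s, so v(11) = -7 + (13) = 6 m/s.

6 m/s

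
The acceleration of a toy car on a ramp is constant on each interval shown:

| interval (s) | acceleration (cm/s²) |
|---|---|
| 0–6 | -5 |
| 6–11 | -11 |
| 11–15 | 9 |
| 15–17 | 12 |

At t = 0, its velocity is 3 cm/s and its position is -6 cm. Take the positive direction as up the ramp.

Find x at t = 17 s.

-674.5 cm

On each constant-a segment, Δv = aΔt and Δx = v₀Δt + ½aΔt²; chain segment to segment.
0–6 s: v starts 3 cm/s; Δx = 3·6 + ½·-5·6² = -72 cm; v ends -27 cm/s.
6–11 s: v starts -27 cm/s; Δx = -27·5 + ½·-11·5² = -272.5 cm; v ends -82 cm/s.
11–15 s: v starts -82 cm/s; Δx = -82·4 + ½·9·4² = -256 cm; v ends -46 cm/s.
15–17 s: v starts -46 cm/s; Δx = -46·2 + ½·12·2² = -68 cm; v ends -22 cm/s.
x(17) = -6 + Σ Δx = -674.5 cm.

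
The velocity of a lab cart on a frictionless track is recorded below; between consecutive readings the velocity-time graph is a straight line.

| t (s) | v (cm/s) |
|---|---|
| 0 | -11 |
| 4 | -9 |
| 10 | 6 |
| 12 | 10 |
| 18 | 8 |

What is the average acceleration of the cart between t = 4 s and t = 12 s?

Average acceleration = Δv/Δt = (10 − -9)/(12 − 4) = 2.375 cm/s².

2.375 cm/s²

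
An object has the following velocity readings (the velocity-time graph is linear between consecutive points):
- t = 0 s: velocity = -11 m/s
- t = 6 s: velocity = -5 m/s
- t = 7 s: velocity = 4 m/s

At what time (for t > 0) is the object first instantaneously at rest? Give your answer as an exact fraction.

v changes sign on 6–7 s (from -5 to 4); the graph is linear there, so v = 0 at t = 6 + (5)·(7 − 6)/(4 − -5) = 59/9 s.

t = 59/9 s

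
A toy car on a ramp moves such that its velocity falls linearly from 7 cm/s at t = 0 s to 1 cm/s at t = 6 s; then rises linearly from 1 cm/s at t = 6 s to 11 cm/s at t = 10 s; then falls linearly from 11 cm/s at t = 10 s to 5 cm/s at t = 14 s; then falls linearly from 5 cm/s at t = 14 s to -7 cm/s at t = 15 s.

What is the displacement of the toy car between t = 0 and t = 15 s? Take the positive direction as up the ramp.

Net displacement equals the area under the velocity-time graph (areas below the axis count negative).
0–6 s: ½(7 + 1)(6) = 24 cm
6–10 s: ½(1 + 11)(4) = 24 cm
10–14 s: ½(11 + 5)(4) = 32 cm
14–15 s: ½(5 + -7)(1) = -1 cm
Net displacement = 79 cm

79 cm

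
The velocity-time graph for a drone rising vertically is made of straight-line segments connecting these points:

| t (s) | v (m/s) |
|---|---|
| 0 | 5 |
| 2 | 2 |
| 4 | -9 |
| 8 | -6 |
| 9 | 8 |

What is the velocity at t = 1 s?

3.5 m/s

On 0–2 s the graph is linear from 5 to 2 m/s: v(1) = 5 + (2 − 5)·(1 − 0)/(2 − 0) = 3.5 m/s.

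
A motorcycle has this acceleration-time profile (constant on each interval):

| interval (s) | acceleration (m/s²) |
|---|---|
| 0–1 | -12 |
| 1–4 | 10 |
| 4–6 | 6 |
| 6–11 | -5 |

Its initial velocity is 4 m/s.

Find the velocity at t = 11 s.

Δv equals the area under the a-t graph; then v = v₀ + Δv.
0–1 s: -12 × 1 = -12 m/s
1–4 s: 10 × 3 = 30 m/s
4–6 s: 6 × 2 = 12 m/s
6–11 s: -5 × 5 = -25 m/s
Δv = 5 m/s, so v(11) = 4 + (5) = 9 m/s.

9 m/s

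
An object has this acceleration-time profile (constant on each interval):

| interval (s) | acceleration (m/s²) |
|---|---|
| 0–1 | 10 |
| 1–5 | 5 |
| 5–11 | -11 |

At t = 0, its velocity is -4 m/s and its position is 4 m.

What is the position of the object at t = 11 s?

27 m

On each constant-a segment, Δv = aΔt and Δx = v₀Δt + ½aΔt²; chain segment to segment.
0–1 s: v starts -4 m/s; Δx = -4·1 + ½·10·1² = 1 m; v ends 6 m/s.
1–5 s: v starts 6 m/s; Δx = 6·4 + ½·5·4² = 64 m; v ends 26 m/s.
5–11 s: v starts 26 m/s; Δx = 26·6 + ½·-11·6² = -42 m; v ends -40 m/s.
x(11) = 4 + Σ Δx = 27 m.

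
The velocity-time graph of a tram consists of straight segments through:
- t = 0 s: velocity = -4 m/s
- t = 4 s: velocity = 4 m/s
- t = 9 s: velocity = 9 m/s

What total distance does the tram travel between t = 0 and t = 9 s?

Distance (not displacement) is the total path length: add the absolute areas under v-t.
0–4 s: v = 0 at t = 2 s; triangle areas 4 + 4 = 8 m
4–9 s: |½(4 + 9)(5)| = 32.5 m
Total distance = 40.5 m

40.5 m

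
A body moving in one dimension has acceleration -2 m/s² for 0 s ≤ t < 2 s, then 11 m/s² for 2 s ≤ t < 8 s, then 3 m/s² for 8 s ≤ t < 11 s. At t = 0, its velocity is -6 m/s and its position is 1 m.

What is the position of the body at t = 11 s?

On each constant-a segment, Δv = aΔt and Δx = v₀Δt + ½aΔt²; chain segment to segment.
0–2 s: v starts -6 m/s; Δx = -6·2 + ½·-2·2² = -16 m; v ends -10 m/s.
2–8 s: v starts -10 m/s; Δx = -10·6 + ½·11·6² = 138 m; v ends 56 m/s.
8–11 s: v starts 56 m/s; Δx = 56·3 + ½·3·3² = 181.5 m; v ends 65 m/s.
x(11) = 1 + Σ Δx = 304.5 m.

304.5 m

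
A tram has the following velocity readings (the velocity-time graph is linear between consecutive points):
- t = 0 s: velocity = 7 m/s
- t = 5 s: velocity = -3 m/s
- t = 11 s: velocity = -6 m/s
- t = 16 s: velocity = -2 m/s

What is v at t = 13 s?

On 11–16 s the graph is linear from -6 to -2 m/s: v(13) = -6 + (-2 − -6)·(13 − 11)/(16 − 11) = -4.4 m/s.

-4.4 m/s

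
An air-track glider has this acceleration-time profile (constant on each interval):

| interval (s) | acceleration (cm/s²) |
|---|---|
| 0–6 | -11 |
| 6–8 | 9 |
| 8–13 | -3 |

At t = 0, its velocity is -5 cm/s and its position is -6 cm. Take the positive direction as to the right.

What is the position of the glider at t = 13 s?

On each constant-a segment, Δv = aΔt and Δx = v₀Δt + ½aΔt²; chain segment to segment.
0–6 s: v starts -5 cm/s; Δx = -5·6 + ½·-11·6² = -228 cm; v ends -71 cm/s.
6–8 s: v starts -71 cm/s; Δx = -71·2 + ½·9·2² = -124 cm; v ends -53 cm/s.
8–13 s: v starts -53 cm/s; Δx = -53·5 + ½·-3·5² = -302.5 cm; v ends -68 cm/s.
x(13) = -6 + Σ Δx = -660.5 cm.

-660.5 cm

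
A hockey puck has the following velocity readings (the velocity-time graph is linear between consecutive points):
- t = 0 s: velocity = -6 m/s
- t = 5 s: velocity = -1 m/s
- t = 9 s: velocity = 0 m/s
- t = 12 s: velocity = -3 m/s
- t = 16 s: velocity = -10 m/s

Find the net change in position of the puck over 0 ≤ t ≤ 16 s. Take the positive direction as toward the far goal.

-50 m

Displacement is the signed area under the v-t curve.
0–5 s: ½(-6 + -1)(5) = -17.5 m
5–9 s: ½(-1 + 0)(4) = -2 m
9–12 s: ½(0 + -3)(3) = -4.5 m
12–16 s: ½(-3 + -10)(4) = -26 m
Net displacement = -50 m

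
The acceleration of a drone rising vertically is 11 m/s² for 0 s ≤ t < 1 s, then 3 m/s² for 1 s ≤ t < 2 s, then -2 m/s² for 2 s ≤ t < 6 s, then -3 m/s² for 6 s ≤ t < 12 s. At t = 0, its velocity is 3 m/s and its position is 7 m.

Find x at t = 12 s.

On each constant-a segment, Δv = aΔt and Δx = v₀Δt + ½aΔt²; chain segment to segment.
0–1 s: v starts 3 m/s; Δx = 3·1 + ½·11·1² = 8.5 m; v ends 14 m/s.
1–2 s: v starts 14 m/s; Δx = 14·1 + ½·3·1² = 15.5 m; v ends 17 m/s.
2–6 s: v starts 17 m/s; Δx = 17·4 + ½·-2·4² = 52 m; v ends 9 m/s.
6–12 s: v starts 9 m/s; Δx = 9·6 + ½·-3·6² = 0 m; v ends -9 m/s.
x(12) = 7 + Σ Δx = 83 m.

83 m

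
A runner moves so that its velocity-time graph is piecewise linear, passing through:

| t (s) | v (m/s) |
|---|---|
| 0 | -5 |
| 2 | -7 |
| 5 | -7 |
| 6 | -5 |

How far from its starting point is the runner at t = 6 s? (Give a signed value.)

-39 m

Net displacement equals the area under the velocity-time graph (areas below the axis count negative).
0–2 s: ½(-5 + -7)(2) = -12 m
2–5 s: -7 × 3 = -21 m
5–6 s: ½(-7 + -5)(1) = -6 m
Net displacement = -39 m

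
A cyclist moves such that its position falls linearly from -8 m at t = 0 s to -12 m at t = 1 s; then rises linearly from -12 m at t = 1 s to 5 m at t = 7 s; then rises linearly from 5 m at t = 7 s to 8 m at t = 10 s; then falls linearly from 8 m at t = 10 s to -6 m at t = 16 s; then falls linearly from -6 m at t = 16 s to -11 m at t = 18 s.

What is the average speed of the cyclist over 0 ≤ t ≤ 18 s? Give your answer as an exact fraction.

43/18 m/s

Average speed = (total path length)/(elapsed time); on a piecewise-linear x-t graph the path length is Σ|Δx|.
0–1 s: |Δx| = |-12 − -8| = 4 m
1–7 s: |Δx| = |5 − -12| = 17 m
7–10 s: |Δx| = |8 − 5| = 3 m
10–16 s: |Δx| = |-6 − 8| = 14 m
16–18 s: |Δx| = |-11 − -6| = 5 m
Total path = 43 m; average speed = 43/18 = 43/18 m/s.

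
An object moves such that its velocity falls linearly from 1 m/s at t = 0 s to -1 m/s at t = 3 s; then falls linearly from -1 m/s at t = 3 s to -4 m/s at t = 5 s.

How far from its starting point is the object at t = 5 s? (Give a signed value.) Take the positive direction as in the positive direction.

Displacement is the signed area under the v-t curve.
0–3 s: ½(1 + -1)(3) = 0 m
3–5 s: ½(-1 + -4)(2) = -5 m
Net displacement = -5 m

-5 m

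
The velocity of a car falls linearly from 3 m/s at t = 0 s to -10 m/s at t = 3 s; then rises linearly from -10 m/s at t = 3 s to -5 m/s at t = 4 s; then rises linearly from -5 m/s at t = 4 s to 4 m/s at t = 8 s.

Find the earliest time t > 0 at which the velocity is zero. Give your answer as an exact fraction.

t = 9/13 s

v changes sign on 0–3 s (from 3 to -10); the graph is linear there, so v = 0 at t = 0 + (-3)·(3 − 0)/(-10 − 3) = 9/13 s.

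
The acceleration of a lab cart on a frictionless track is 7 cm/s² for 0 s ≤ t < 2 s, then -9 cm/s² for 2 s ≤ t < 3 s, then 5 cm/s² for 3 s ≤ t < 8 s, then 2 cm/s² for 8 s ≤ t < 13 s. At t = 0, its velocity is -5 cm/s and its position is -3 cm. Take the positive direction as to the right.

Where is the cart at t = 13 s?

218 cm

On each constant-a segment, Δv = aΔt and Δx = v₀Δt + ½aΔt²; chain segment to segment.
0–2 s: v starts -5 cm/s; Δx = -5·2 + ½·7·2² = 4 cm; v ends 9 cm/s.
2–3 s: v starts 9 cm/s; Δx = 9·1 + ½·-9·1² = 4.5 cm; v ends 0 cm/s.
3–8 s: v starts 0 cm/s; Δx = 0·5 + ½·5·5² = 62.5 cm; v ends 25 cm/s.
8–13 s: v starts 25 cm/s; Δx = 25·5 + ½·2·5² = 150 cm; v ends 35 cm/s.
x(13) = -3 + Σ Δx = 218 cm.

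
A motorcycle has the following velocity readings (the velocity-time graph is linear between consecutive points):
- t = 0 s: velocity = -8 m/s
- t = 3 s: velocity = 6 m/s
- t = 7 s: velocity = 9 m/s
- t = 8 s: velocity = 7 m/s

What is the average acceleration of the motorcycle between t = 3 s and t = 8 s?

0.2 m/s²

Average acceleration = Δv/Δt = (7 − 6)/(8 − 3) = 0.2 m/s².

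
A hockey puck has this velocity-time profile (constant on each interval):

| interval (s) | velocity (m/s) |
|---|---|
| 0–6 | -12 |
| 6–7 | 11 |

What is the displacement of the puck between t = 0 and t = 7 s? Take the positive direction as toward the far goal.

Displacement is the signed area under the v-t curve.
0–6 s: -12 × 6 = -72 m
6–7 s: 11 × 1 = 11 m
Net displacement = -61 m

-61 m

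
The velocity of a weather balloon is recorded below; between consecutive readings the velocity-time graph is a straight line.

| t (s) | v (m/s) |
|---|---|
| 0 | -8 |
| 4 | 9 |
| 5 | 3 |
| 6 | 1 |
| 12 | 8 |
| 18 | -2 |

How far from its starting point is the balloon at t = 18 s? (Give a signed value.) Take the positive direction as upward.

Net displacement equals the area under the velocity-time graph (areas below the axis count negative).
0–4 s: ½(-8 + 9)(4) = 2 m
4–5 s: ½(9 + 3)(1) = 6 m
5–6 s: ½(3 + 1)(1) = 2 m
6–12 s: ½(1 + 8)(6) = 27 m
12–18 s: ½(8 + -2)(6) = 18 m
Net displacement = 55 m

55 m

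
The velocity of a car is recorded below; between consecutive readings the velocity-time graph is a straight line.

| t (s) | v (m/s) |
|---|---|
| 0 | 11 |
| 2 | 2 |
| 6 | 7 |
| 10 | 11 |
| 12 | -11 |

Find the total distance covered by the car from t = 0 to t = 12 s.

78 m

Distance (not displacement) is the total path length: add the absolute areas under v-t.
0–2 s: |½(11 + 2)(2)| = 13 m
2–6 s: |½(2 + 7)(4)| = 18 m
6–10 s: |½(7 + 11)(4)| = 36 m
10–12 s: v = 0 at t = 11 s; triangle areas 5.5 + 5.5 = 11 m
Total distance = 78 m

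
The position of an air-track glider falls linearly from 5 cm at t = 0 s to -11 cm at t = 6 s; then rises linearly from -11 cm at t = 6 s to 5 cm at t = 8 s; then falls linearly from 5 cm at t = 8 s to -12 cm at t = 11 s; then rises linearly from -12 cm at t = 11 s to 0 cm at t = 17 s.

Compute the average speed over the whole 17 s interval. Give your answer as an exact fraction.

Average speed = (total path length)/(elapsed time); on a piecewise-linear x-t graph the path length is Σ|Δx|.
0–6 s: |Δx| = |-11 − 5| = 16 cm
6–8 s: |Δx| = |5 − -11| = 16 cm
8–11 s: |Δx| = |-12 − 5| = 17 cm
11–17 s: |Δx| = |0 − -12| = 12 cm
Total path = 61 cm; average speed = 61/17 = 61/17 cm/s.

61/17 cm/s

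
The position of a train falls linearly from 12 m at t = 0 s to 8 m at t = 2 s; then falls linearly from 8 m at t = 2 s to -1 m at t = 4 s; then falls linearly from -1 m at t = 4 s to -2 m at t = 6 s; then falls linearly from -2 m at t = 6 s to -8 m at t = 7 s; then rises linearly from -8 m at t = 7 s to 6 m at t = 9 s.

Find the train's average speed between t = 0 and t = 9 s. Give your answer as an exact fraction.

Average speed = (total path length)/(elapsed time); on a piecewise-linear x-t graph the path length is Σ|Δx|.
0–2 s: |Δx| = |8 − 12| = 4 m
2–4 s: |Δx| = |-1 − 8| = 9 m
4–6 s: |Δx| = |-2 − -1| = 1 m
6–7 s: |Δx| = |-8 − -2| = 6 m
7–9 s: |Δx| = |6 − -8| = 14 m
Total path = 34 m; average speed = 34/9 = 34/9 m/s.

34/9 m/s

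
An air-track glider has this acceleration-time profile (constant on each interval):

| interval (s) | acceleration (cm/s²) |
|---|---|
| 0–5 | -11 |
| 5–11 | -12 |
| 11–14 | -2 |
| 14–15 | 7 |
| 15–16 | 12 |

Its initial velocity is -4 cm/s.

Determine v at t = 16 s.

Δv equals the area under the a-t graph; then v = v₀ + Δv.
0–5 s: -11 × 5 = -55 cm/s
5–11 s: -12 × 6 = -72 cm/s
11–14 s: -2 × 3 = -6 cm/s
14–15 s: 7 × 1 = 7 cm/s
15–16 s: 12 × 1 = 12 cm/s
Δv = -114 cm/s, so v(16) = -4 + (-114) = -118 cm/s.

-118 cm/s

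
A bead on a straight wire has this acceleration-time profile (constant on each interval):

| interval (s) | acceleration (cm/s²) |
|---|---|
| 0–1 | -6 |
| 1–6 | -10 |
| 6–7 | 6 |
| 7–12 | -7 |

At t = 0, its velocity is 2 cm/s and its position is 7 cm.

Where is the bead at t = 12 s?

On each constant-a segment, Δv = aΔt and Δx = v₀Δt + ½aΔt²; chain segment to segment.
0–1 s: v starts 2 cm/s; Δx = 2·1 + ½·-6·1² = -1 cm; v ends -4 cm/s.
1–6 s: v starts -4 cm/s; Δx = -4·5 + ½·-10·5² = -145 cm; v ends -54 cm/s.
6–7 s: v starts -54 cm/s; Δx = -54·1 + ½·6·1² = -51 cm; v ends -48 cm/s.
7–12 s: v starts -48 cm/s; Δx = -48·5 + ½·-7·5² = -327.5 cm; v ends -83 cm/s.
x(12) = 7 + Σ Δx = -517.5 cm.

-517.5 cm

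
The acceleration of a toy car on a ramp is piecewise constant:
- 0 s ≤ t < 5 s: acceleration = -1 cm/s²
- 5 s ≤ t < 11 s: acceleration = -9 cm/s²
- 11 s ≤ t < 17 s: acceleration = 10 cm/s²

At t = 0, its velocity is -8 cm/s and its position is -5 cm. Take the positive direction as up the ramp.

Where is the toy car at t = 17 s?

On each constant-a segment, Δv = aΔt and Δx = v₀Δt + ½aΔt²; chain segment to segment.
0–5 s: v starts -8 cm/s; Δx = -8·5 + ½·-1·5² = -52.5 cm; v ends -13 cm/s.
5–11 s: v starts -13 cm/s; Δx = -13·6 + ½·-9·6² = -240 cm; v ends -67 cm/s.
11–17 s: v starts -67 cm/s; Δx = -67·6 + ½·10·6² = -222 cm; v ends -7 cm/s.
x(17) = -5 + Σ Δx = -519.5 cm.

-519.5 cm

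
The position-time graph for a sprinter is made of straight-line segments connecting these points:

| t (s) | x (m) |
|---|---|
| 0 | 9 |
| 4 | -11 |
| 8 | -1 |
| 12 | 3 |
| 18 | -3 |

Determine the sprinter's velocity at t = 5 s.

Velocity is the slope of the x-t graph on 4–8 s: (-1 − -11)/(8 − 4) = 2.5 m/s.

2.5 m/s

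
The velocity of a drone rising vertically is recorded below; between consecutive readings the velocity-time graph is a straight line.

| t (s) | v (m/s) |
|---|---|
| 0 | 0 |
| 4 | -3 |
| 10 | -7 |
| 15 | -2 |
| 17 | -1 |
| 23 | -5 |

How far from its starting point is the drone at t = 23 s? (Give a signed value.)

Displacement is the signed area under the v-t curve.
0–4 s: ½(0 + -3)(4) = -6 m
4–10 s: ½(-3 + -7)(6) = -30 m
10–15 s: ½(-7 + -2)(5) = -22.5 m
15–17 s: ½(-2 + -1)(2) = -3 m
17–23 s: ½(-1 + -5)(6) = -18 m
Net displacement = -79.5 m

-79.5 m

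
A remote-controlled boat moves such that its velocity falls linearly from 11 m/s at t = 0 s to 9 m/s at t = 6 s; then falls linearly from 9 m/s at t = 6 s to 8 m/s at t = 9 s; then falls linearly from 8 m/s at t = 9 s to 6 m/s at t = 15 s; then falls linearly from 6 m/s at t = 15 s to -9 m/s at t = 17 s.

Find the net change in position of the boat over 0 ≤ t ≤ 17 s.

Net displacement equals the area under the velocity-time graph (areas below the axis count negative).
0–6 s: ½(11 + 9)(6) = 60 m
6–9 s: ½(9 + 8)(3) = 25.5 m
9–15 s: ½(8 + 6)(6) = 42 m
15–17 s: ½(6 + -9)(2) = -3 m
Net displacement = 124.5 m

124.5 m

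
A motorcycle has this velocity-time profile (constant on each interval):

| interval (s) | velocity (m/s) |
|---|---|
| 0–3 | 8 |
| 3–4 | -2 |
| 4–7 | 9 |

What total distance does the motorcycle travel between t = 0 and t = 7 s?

53 m

Distance (not displacement) is the total path length: add the absolute areas under v-t.
0–3 s: |8| × 3 = 24 m
3–4 s: |-2| × 1 = 2 m
4–7 s: |9| × 3 = 27 m
Total distance = 53 m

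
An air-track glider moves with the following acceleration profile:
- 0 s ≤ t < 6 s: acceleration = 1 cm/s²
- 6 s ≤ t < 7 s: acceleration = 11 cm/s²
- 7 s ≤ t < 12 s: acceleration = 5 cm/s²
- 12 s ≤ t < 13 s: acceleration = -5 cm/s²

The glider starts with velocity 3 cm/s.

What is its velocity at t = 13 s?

40 cm/s

Δv equals the area under the a-t graph; then v = v₀ + Δv.
0–6 s: 1 × 6 = 6 cm/s
6–7 s: 11 × 1 = 11 cm/s
7–12 s: 5 × 5 = 25 cm/s
12–13 s: -5 × 1 = -5 cm/s
Δv = 37 cm/s, so v(13) = 3 + (37) = 40 cm/s.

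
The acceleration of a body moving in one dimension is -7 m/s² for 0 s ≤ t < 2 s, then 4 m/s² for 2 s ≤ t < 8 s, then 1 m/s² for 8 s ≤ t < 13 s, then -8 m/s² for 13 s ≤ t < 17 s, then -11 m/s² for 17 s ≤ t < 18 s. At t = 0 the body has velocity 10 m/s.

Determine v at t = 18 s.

-18 m/s

Δv equals the area under the a-t graph; then v = v₀ + Δv.
0–2 s: -7 × 2 = -14 m/s
2–8 s: 4 × 6 = 24 m/s
8–13 s: 1 × 5 = 5 m/s
13–17 s: -8 × 4 = -32 m/s
17–18 s: -11 × 1 = -11 m/s
Δv = -28 m/s, so v(18) = 10 + (-28) = -18 m/s.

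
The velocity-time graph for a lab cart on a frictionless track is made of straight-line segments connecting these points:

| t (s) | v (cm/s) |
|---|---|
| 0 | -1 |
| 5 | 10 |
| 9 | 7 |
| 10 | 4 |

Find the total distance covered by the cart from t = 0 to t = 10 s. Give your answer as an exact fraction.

Distance (not displacement) is the total path length: add the absolute areas under v-t.
0–5 s: v = 0 at t = 5/11 s; triangle areas 5/22 + 250/11 = 505/22 cm
5–9 s: |½(10 + 7)(4)| = 34 cm
9–10 s: |½(7 + 4)(1)| = 5.5 cm
Total distance = 687/11 cm

687/11 cm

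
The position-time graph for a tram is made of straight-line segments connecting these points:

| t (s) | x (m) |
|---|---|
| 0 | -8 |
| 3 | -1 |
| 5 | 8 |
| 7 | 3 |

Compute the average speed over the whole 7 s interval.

3 m/s

Average speed = (total path length)/(elapsed time); on a piecewise-linear x-t graph the path length is Σ|Δx|.
0–3 s: |Δx| = |-1 − -8| = 7 m
3–5 s: |Δx| = |8 − -1| = 9 m
5–7 s: |Δx| = |3 − 8| = 5 m
Total path = 21 m; average speed = 21/7 = 3 m/s.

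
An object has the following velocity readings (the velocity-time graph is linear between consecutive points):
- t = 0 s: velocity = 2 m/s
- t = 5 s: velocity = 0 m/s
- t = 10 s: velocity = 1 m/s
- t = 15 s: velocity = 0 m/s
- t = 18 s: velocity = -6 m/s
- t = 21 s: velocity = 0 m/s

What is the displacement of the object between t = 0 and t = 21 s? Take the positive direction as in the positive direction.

Displacement is the signed area under the v-t curve.
0–5 s: ½(2 + 0)(5) = 5 m
5–10 s: ½(0 + 1)(5) = 2.5 m
10–15 s: ½(1 + 0)(5) = 2.5 m
15–18 s: ½(0 + -6)(3) = -9 m
18–21 s: ½(-6 + 0)(3) = -9 m
Net displacement = -8 m

-8 m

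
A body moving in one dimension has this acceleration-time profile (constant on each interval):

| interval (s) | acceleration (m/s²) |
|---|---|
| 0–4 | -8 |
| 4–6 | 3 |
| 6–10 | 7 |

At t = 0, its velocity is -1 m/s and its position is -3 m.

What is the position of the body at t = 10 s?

-183 m

On each constant-a segment, Δv = aΔt and Δx = v₀Δt + ½aΔt²; chain segment to segment.
0–4 s: v starts -1 m/s; Δx = -1·4 + ½·-8·4² = -68 m; v ends -33 m/s.
4–6 s: v starts -33 m/s; Δx = -33·2 + ½·3·2² = -60 m; v ends -27 m/s.
6–10 s: v starts -27 m/s; Δx = -27·4 + ½·7·4² = -52 m; v ends 1 m/s.
x(10) = -3 + Σ Δx = -183 m.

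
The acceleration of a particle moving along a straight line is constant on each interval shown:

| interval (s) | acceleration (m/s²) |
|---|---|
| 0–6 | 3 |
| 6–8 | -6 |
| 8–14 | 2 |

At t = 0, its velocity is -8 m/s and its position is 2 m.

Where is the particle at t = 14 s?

On each constant-a segment, Δv = aΔt and Δx = v₀Δt + ½aΔt²; chain segment to segment.
0–6 s: v starts -8 m/s; Δx = -8·6 + ½·3·6² = 6 m; v ends 10 m/s.
6–8 s: v starts 10 m/s; Δx = 10·2 + ½·-6·2² = 8 m; v ends -2 m/s.
8–14 s: v starts -2 m/s; Δx = -2·6 + ½·2·6² = 24 m; v ends 10 m/s.
x(14) = 2 + Σ Δx = 40 m.

40 m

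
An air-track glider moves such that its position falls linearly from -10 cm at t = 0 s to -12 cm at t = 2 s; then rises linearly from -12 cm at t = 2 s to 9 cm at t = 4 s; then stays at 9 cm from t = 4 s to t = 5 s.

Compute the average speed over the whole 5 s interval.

4.6 cm/s

Average speed = (total path length)/(elapsed time); on a piecewise-linear x-t graph the path length is Σ|Δx|.
0–2 s: |Δx| = |-12 − -10| = 2 cm
2–4 s: |Δx| = |9 − -12| = 21 cm
4–5 s: |Δx| = |9 − 9| = 0 cm
Total path = 23 cm; average speed = 23/5 = 4.6 cm/s.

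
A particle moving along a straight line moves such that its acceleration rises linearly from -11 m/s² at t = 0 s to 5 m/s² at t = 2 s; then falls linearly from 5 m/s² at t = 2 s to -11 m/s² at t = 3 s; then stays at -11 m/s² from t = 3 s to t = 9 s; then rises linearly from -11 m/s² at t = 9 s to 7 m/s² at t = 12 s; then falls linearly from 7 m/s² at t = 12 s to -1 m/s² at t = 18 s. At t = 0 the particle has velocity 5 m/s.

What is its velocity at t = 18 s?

Δv equals the area under the a-t graph; then v = v₀ + Δv.
0–2 s: ½(-11 + 5)(2) = -6 m/s
2–3 s: ½(5 + -11)(1) = -3 m/s
3–9 s: -11 × 6 = -66 m/s
9–12 s: ½(-11 + 7)(3) = -6 m/s
12–18 s: ½(7 + -1)(6) = 18 m/s
Δv = -63 m/s, so v(18) = 5 + (-63) = -58 m/s.

-58 m/s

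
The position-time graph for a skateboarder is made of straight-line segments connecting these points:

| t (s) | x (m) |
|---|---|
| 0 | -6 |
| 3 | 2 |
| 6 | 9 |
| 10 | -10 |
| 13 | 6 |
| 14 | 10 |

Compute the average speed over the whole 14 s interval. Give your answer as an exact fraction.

Average speed = (total path length)/(elapsed time); on a piecewise-linear x-t graph the path length is Σ|Δx|.
0–3 s: |Δx| = |2 − -6| = 8 m
3–6 s: |Δx| = |9 − 2| = 7 m
6–10 s: |Δx| = |-10 − 9| = 19 m
10–13 s: |Δx| = |6 − -10| = 16 m
13–14 s: |Δx| = |10 − 6| = 4 m
Total path = 54 m; average speed = 54/14 = 27/7 m/s.

27/7 m/s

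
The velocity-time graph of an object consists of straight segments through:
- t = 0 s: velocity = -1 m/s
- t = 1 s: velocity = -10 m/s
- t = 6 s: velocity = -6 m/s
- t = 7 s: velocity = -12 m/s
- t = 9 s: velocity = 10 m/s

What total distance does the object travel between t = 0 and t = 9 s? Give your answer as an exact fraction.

1443/22 m

Distance (not displacement) is the total path length: add the absolute areas under v-t.
0–1 s: |½(-1 + -10)(1)| = 5.5 m
1–6 s: |½(-10 + -6)(5)| = 40 m
6–7 s: |½(-6 + -12)(1)| = 9 m
7–9 s: v = 0 at t = 89/11 s; triangle areas 72/11 + 50/11 = 122/11 m
Total distance = 1443/22 m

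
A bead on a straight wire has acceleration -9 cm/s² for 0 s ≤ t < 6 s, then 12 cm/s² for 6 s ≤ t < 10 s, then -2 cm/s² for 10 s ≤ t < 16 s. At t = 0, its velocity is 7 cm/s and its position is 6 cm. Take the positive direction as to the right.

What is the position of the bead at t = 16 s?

-236 cm

On each constant-a segment, Δv = aΔt and Δx = v₀Δt + ½aΔt²; chain segment to segment.
0–6 s: v starts 7 cm/s; Δx = 7·6 + ½·-9·6² = -120 cm; v ends -47 cm/s.
6–10 s: v starts -47 cm/s; Δx = -47·4 + ½·12·4² = -92 cm; v ends 1 cm/s.
10–16 s: v starts 1 cm/s; Δx = 1·6 + ½·-2·6² = -30 cm; v ends -11 cm/s.
x(16) = 6 + Σ Δx = -236 cm.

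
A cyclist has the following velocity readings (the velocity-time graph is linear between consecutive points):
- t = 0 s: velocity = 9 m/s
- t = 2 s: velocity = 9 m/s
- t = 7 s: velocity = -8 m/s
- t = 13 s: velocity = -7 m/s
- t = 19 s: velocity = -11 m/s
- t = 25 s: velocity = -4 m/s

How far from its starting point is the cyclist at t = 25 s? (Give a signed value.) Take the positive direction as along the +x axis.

Net displacement equals the area under the velocity-time graph (areas below the axis count negative).
0–2 s: 9 × 2 = 18 m
2–7 s: ½(9 + -8)(5) = 2.5 m
7–13 s: ½(-8 + -7)(6) = -45 m
13–19 s: ½(-7 + -11)(6) = -54 m
19–25 s: ½(-11 + -4)(6) = -45 m
Net displacement = -123.5 m

-123.5 m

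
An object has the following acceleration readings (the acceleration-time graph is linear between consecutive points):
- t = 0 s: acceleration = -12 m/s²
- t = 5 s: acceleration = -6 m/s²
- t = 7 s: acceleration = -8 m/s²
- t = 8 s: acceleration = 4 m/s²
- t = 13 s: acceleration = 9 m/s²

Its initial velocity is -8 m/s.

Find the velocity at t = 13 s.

Δv equals the area under the a-t graph; then v = v₀ + Δv.
0–5 s: ½(-12 + -6)(5) = -45 m/s
5–7 s: ½(-6 + -8)(2) = -14 m/s
7–8 s: ½(-8 + 4)(1) = -2 m/s
8–13 s: ½(4 + 9)(5) = 32.5 m/s
Δv = -28.5 m/s, so v(13) = -8 + (-28.5) = -36.5 m/s.

-36.5 m/s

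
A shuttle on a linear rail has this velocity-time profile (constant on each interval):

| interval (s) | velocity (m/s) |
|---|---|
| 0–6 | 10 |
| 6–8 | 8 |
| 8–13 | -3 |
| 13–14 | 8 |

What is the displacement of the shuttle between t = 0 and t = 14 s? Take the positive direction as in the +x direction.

69 m

Net displacement equals the area under the velocity-time graph (areas below the axis count negative).
0–6 s: 10 × 6 = 60 m
6–8 s: 8 × 2 = 16 m
8–13 s: -3 × 5 = -15 m
13–14 s: 8 × 1 = 8 m
Net displacement = 69 m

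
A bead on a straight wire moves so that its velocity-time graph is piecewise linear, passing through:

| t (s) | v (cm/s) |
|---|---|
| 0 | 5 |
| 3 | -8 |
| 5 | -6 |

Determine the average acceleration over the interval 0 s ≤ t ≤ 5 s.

-2.2 cm/s²

Average acceleration = Δv/Δt = (-6 − 5)/(5 − 0) = -2.2 cm/s².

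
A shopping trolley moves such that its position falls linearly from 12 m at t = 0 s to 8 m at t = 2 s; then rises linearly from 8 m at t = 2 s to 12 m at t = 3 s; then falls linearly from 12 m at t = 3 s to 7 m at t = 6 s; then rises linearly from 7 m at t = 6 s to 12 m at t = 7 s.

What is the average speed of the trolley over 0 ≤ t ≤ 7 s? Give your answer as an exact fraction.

18/7 m/s

Average speed = (total path length)/(elapsed time); on a piecewise-linear x-t graph the path length is Σ|Δx|.
0–2 s: |Δx| = |8 − 12| = 4 m
2–3 s: |Δx| = |12 − 8| = 4 m
3–6 s: |Δx| = |7 − 12| = 5 m
6–7 s: |Δx| = |12 − 7| = 5 m
Total path = 18 m; average speed = 18/7 = 18/7 m/s.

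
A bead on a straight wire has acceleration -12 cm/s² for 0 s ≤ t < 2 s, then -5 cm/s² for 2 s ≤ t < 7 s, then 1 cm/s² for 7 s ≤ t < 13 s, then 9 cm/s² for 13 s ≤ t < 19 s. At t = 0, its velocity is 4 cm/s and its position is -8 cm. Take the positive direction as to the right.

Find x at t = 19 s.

On each constant-a segment, Δv = aΔt and Δx = v₀Δt + ½aΔt²; chain segment to segment.
0–2 s: v starts 4 cm/s; Δx = 4·2 + ½·-12·2² = -16 cm; v ends -20 cm/s.
2–7 s: v starts -20 cm/s; Δx = -20·5 + ½·-5·5² = -162.5 cm; v ends -45 cm/s.
7–13 s: v starts -45 cm/s; Δx = -45·6 + ½·1·6² = -252 cm; v ends -39 cm/s.
13–19 s: v starts -39 cm/s; Δx = -39·6 + ½·9·6² = -72 cm; v ends 15 cm/s.
x(19) = -8 + Σ Δx = -510.5 cm.

-510.5 cm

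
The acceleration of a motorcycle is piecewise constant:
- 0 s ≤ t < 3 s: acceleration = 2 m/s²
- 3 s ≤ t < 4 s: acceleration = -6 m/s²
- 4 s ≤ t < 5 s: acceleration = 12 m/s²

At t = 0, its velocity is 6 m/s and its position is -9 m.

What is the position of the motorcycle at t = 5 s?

39 m

On each constant-a segment, Δv = aΔt and Δx = v₀Δt + ½aΔt²; chain segment to segment.
0–3 s: v starts 6 m/s; Δx = 6·3 + ½·2·3² = 27 m; v ends 12 m/s.
3–4 s: v starts 12 m/s; Δx = 12·1 + ½·-6·1² = 9 m; v ends 6 m/s.
4–5 s: v starts 6 m/s; Δx = 6·1 + ½·12·1² = 12 m; v ends 18 m/s.
x(5) = -9 + Σ Δx = 39 m.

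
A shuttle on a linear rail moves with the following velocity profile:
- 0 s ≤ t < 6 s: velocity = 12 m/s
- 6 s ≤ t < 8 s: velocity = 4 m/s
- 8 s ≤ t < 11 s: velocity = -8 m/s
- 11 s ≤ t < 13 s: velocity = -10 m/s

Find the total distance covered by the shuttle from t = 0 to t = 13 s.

Distance (not displacement) is the total path length: add the absolute areas under v-t.
0–6 s: |12| × 6 = 72 m
6–8 s: |4| × 2 = 8 m
8–11 s: |-8| × 3 = 24 m
11–13 s: |-10| × 2 = 20 m
Total distance = 124 m

124 m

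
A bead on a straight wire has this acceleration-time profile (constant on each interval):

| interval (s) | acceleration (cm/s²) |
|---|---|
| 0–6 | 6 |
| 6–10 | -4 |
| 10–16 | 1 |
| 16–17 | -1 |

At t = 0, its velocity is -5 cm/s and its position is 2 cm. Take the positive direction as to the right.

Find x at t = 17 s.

300.5 cm

On each constant-a segment, Δv = aΔt and Δx = v₀Δt + ½aΔt²; chain segment to segment.
0–6 s: v starts -5 cm/s; Δx = -5·6 + ½·6·6² = 78 cm; v ends 31 cm/s.
6–10 s: v starts 31 cm/s; Δx = 31·4 + ½·-4·4² = 92 cm; v ends 15 cm/s.
10–16 s: v starts 15 cm/s; Δx = 15·6 + ½·1·6² = 108 cm; v ends 21 cm/s.
16–17 s: v starts 21 cm/s; Δx = 21·1 + ½·-1·1² = 20.5 cm; v ends 20 cm/s.
x(17) = 2 + Σ Δx = 300.5 cm.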